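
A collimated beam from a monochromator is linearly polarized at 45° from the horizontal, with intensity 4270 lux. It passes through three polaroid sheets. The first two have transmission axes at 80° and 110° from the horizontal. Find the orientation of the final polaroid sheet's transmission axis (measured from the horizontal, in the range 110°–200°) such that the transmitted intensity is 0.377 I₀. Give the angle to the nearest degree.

I₁ = I₀ cos²(80° − 45°) = I₀ cos²(35°) = 0.671 I₀.
I₂ = I₁ cos²(110° − 80°) = 0.671 I₀ · cos²(30°) = 0.5033 I₀.
Need I₃/I₀ = 0.377, so cos²(θ − 110°) = 0.377 / 0.5033 = 0.7491.
θ − 110° = arccos(√0.7491) = 30.1°, giving θ ≈ 110 + 30.1 = 140.1°.

θ ≈ 140°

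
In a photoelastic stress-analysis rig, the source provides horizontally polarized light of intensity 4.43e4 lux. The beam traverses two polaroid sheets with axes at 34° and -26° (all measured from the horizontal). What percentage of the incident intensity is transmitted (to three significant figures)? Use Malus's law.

By Malus's law, I₁ = 4.43e4 lux · cos²(34°) = 3.045e+04 lux.
I₂ = I₁ · cos²(60°) = 3.045e+04 · 0.25 = 7612 lux.
That is 17.18% of the incident intensity.

≈ 17.2%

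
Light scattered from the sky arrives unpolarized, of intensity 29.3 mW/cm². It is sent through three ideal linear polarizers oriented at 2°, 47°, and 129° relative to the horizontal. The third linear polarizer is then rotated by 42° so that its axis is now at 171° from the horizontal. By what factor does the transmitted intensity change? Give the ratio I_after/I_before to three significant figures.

I_new/I_old ≈ 16.1

Before rotation:
Unpolarized light through the first polarizer → I₁ = ½ I₀, now polarized at 2°.
I₂ = I₁ cos²(47° − 2°) = 0.5 I₀ · cos²(45°) = 0.25 I₀.
I₃ = I₂ cos²(129° − 47°) = 0.25 I₀ · cos²(82°) = 0.004842 I₀.
After rotation:
Unpolarized light through the first polarizer → I₁ = ½ I₀, now polarized at 2°.
I₂ = I₁ cos²(47° − 2°) = 0.5 I₀ · cos²(45°) = 0.25 I₀.
Angle between axes 2 and 3: 56°. I₃ = 0.25 I₀ · cos²(56°) = 0.07817 I₀.
Ratio = 0.07817 / 0.004842 = 16.14.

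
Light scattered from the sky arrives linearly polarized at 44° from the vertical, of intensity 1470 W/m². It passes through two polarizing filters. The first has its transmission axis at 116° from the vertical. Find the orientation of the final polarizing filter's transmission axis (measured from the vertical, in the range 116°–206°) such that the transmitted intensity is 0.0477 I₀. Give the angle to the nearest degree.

θ ≈ 161°

I₁ = I₀ cos²(116° − 44°) = I₀ cos²(72°) = 0.09549 I₀.
Need I₂/I₀ = 0.0477, so cos²(θ − 116°) = 0.0477 / 0.09549 = 0.4995.
θ − 116° = arccos(√0.4995) = 45.0°, giving θ ≈ 116 + 45.0 = 161.0°.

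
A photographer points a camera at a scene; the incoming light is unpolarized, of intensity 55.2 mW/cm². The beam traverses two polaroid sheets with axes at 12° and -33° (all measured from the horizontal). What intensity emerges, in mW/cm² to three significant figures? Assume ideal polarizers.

Unpolarized light through the first polarizer → I₁ = 55.2 mW/cm²/2 = 27.6 mW/cm², polarized at 12°.
I₂ = I₁ · cos²(45°) = 27.6 · 0.5 = 13.8 mW/cm².

I ≈ 13.8 mW/cm²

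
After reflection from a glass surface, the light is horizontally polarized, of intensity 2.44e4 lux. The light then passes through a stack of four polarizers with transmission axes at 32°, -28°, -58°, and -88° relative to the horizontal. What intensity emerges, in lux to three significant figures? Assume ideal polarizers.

By Malus's law, I₁ = 2.44e4 lux · cos²(32°) = 1.755e+04 lux.
I₂ = I₁ · cos²(60°) = 1.755e+04 · 0.25 = 4387 lux.
I₃ = I₂ · cos²(30°) = 4387 · 0.75 = 3290 lux.
I₄ = I₃ · cos²(30°) = 3290 · 0.75 = 2468 lux.

I ≈ 2470 lux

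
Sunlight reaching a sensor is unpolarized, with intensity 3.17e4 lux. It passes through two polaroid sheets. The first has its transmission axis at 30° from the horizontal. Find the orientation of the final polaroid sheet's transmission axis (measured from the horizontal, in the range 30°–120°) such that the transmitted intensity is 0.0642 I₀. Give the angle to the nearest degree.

Unpolarized light through the first polarizer → I₁ = ½ I₀, now polarized at 30°.
Need I₂/I₀ = 0.0642, so cos²(θ − 30°) = 0.0642 / 0.5 = 0.1284.
θ − 30° = arccos(√0.1284) = 69.0°, giving θ ≈ 30 + 69.0 = 99.0°.

θ ≈ 99°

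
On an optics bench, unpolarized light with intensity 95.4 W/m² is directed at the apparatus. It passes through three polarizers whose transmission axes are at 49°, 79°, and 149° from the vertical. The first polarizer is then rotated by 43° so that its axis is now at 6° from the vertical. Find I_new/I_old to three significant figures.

I_new/I_old ≈ 0.114

Before rotation:
Unpolarized light through the first polarizer → I₁ = ½ I₀, now polarized at 49°.
I₂ = I₁ cos²(79° − 49°) = 0.5 I₀ · cos²(30°) = 0.375 I₀.
I₃ = I₂ cos²(149° − 79°) = 0.375 I₀ · cos²(70°) = 0.04387 I₀.
After rotation:
Unpolarized light through the first polarizer → I₁ = ½ I₀, now polarized at 6°.
I₂ = I₁ cos²(79° − 6°) = 0.5 I₀ · cos²(73°) = 0.04274 I₀.
I₃ = I₂ cos²(149° − 79°) = 0.04274 I₀ · cos²(70°) = 0.005 I₀.
Ratio = 0.005 / 0.04387 = 0.114.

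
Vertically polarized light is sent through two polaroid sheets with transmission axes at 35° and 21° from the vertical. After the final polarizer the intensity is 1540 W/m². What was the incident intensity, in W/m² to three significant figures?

I₀ ≈ 2440 W/m²

I₁ = I₀ cos²(35° − 0°) = I₀ cos²(35°) = 0.671 I₀.
I₂ = I₁ cos²(21° − 35°) = 0.671 I₀ · cos²(14°) = 0.6317 I₀.
So 1540 W/m² = 0.6317 I₀, giving I₀ = 1540/0.6317 = 2438 W/m².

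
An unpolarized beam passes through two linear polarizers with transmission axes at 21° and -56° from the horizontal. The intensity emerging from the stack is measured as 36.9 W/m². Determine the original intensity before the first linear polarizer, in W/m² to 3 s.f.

Unpolarized light through the first polarizer → I₁ = ½ I₀, now polarized at 21°.
I₂ = I₁ cos²(-56° − 21°) = 0.5 I₀ · cos²(77°) = 0.0253 I₀.
So 36.9 W/m² = 0.0253 I₀, giving I₀ = 36.9/0.0253 = 1458 W/m².

I₀ ≈ 1460 W/m²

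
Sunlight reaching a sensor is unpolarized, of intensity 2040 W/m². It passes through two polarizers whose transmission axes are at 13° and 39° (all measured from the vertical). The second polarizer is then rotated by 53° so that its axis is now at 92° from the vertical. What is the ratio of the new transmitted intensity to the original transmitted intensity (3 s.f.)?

I_new/I_old ≈ 0.0451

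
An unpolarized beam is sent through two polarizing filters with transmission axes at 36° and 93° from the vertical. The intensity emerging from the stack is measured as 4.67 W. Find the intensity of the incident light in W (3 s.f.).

Unpolarized light through the first polarizer → I₁ = ½ I₀, now polarized at 36°.
I₂ = I₁ cos²(93° − 36°) = 0.5 I₀ · cos²(57°) = 0.1483 I₀.
So 4.67 W = 0.1483 I₀, giving I₀ = 4.67/0.1483 = 31.49 W.

I₀ ≈ 31.5 W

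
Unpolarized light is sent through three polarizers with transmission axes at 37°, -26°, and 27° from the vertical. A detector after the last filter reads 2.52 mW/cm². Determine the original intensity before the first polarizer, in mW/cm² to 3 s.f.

I₀ ≈ 67.5 mW/cm²

Unpolarized light through the first polarizer → I₁ = ½ I₀, now polarized at 37°.
I₂ = I₁ cos²(-26° − 37°) = 0.5 I₀ · cos²(63°) = 0.1031 I₀.
I₃ = I₂ cos²(27° + 26°) = 0.1031 I₀ · cos²(53°) = 0.03732 I₀.
So 2.52 mW/cm² = 0.03732 I₀, giving I₀ = 2.52/0.03732 = 67.52 mW/cm².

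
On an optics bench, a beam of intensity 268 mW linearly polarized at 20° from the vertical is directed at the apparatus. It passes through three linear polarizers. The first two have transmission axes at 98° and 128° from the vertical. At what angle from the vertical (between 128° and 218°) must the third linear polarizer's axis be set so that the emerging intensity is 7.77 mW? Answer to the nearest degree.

I₁ = I₀ cos²(98° − 20°) = I₀ cos²(78°) = 0.04323 I₀.
I₂ = I₁ cos²(128° − 98°) = 0.04323 I₀ · cos²(30°) = 0.03242 I₀.
Target fraction: 7.77 / 268 mW = 0.02899 of I₀.
Need I₃/I₀ = 0.02899, so cos²(θ − 128°) = 0.02899 / 0.03242 = 0.8943.
θ − 128° = arccos(√0.8943) = 19.0°, giving θ ≈ 128 + 19.0 = 147.0°.

θ ≈ 147°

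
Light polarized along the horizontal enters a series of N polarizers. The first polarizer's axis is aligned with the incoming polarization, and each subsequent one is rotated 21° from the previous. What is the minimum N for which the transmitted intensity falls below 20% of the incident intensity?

First polarizer is aligned with the polarization: full transmission.
Each further stage multiplies by cos²(21°) = 0.8716.
After N polarizers: T = 0.8716^(N−1). Require T < 0.20 ⇒ N−1 > ln(0.20)/ln(0.8716) = 11.71, so N−1 ≥ 12 and N = 13.
Check: N=13 gives T = 0.1922 < 0.20; N=12 gives T = 0.2205.

N = 13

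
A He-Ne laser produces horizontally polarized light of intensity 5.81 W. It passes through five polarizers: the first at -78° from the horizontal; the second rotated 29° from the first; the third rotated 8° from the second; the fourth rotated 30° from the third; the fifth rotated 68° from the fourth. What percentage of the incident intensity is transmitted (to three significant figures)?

By Malus's law, I₁ = 5.81 W · cos²(78°) = 0.2512 W.
I₂ = I₁ · cos²(29°) = 0.2512 · 0.765 = 0.1921 W.
I₃ = I₂ · cos²(8°) = 0.1921 · 0.9806 = 0.1884 W.
I₄ = I₃ · cos²(30°) = 0.1884 · 0.75 = 0.1413 W.
I₅ = I₄ · cos²(68°) = 0.1413 · 0.1403 = 0.01983 W.
That is 0.3413% of the incident intensity.

≈ 0.341%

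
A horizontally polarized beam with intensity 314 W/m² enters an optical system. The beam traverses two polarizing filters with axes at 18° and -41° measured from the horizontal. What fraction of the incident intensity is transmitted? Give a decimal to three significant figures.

I/I₀ ≈ 0.240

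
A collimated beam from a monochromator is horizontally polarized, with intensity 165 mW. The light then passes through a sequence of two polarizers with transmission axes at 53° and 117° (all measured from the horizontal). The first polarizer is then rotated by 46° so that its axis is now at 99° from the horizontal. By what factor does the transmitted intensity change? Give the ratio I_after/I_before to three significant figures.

I_new/I_old ≈ 0.318

Before rotation:
By Malus's law, I₁ = I₀ cos²(53° − 0°) = I₀ cos²(53°) = 0.3622 I₀.
I₂ = I₁ cos²(117° − 53°) = 0.3622 I₀ · cos²(64°) = 0.0696 I₀.
After rotation:
I₁ = I₀ cos²(99° − 0°) = I₀ cos²(81°) = 0.02447 I₀.
I₂ = I₁ cos²(117° − 99°) = 0.02447 I₀ · cos²(18°) = 0.02213 I₀.
Ratio = 0.02213 / 0.0696 = 0.318.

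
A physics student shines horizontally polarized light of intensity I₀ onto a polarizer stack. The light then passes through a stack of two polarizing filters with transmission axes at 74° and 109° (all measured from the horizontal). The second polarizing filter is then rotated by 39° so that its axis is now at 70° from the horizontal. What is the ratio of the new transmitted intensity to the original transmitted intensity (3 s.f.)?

Before rotation:
I₁ = I₀ cos²(74° − 0°) = I₀ cos²(74°) = 0.07598 I₀.
I₂ = I₁ cos²(109° − 74°) = 0.07598 I₀ · cos²(35°) = 0.05098 I₀.
After rotation:
I₁ = I₀ cos²(74° − 0°) = I₀ cos²(74°) = 0.07598 I₀.
I₂ = I₁ cos²(70° − 74°) = 0.07598 I₀ · cos²(4°) = 0.07561 I₀.
Ratio = 0.07561 / 0.05098 = 1.483.

I_new/I_old ≈ 1.48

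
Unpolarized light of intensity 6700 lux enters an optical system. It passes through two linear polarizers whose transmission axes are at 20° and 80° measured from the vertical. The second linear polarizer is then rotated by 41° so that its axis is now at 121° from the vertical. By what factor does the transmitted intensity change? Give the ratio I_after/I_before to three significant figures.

I_new/I_old ≈ 0.146

Before rotation:
Unpolarized light through the first polarizer → I₁ = ½ I₀, now polarized at 20°.
I₂ = I₁ cos²(80° − 20°) = 0.5 I₀ · cos²(60°) = 0.125 I₀.
After rotation:
Unpolarized light through the first polarizer → I₁ = ½ I₀, now polarized at 20°.
Angle between axes 1 and 2: 79°. I₂ = 0.5 I₀ · cos²(79°) = 0.0182 I₀.
Ratio = 0.0182 / 0.125 = 0.1456.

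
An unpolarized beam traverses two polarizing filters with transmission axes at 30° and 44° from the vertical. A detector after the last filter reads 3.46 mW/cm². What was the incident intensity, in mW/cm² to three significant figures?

Unpolarized light through the first polarizer → I₁ = ½ I₀, now polarized at 30°.
I₂ = I₁ cos²(44° − 30°) = 0.5 I₀ · cos²(14°) = 0.4707 I₀.
So 3.46 mW/cm² = 0.4707 I₀, giving I₀ = 3.46/0.4707 = 7.35 mW/cm².

I₀ ≈ 7.35 mW/cm²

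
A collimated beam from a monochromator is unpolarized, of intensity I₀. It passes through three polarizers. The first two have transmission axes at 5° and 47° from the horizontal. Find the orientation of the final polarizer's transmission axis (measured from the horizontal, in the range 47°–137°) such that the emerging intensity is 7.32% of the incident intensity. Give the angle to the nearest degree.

Unpolarized light through the first polarizer → I₁ = ½ I₀, now polarized at 5°.
I₂ = I₁ cos²(47° − 5°) = 0.5 I₀ · cos²(42°) = 0.2761 I₀.
Need I₃/I₀ = 0.0732, so cos²(θ − 47°) = 0.0732 / 0.2761 = 0.2651.
θ − 47° = arccos(√0.2651) = 59.0°, giving θ ≈ 47 + 59.0 = 106.0°.

θ ≈ 106°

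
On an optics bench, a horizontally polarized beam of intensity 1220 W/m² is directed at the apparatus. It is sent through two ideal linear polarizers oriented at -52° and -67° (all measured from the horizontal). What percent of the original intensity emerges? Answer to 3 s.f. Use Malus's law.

By Malus's law, I₁ = 1220 W/m² · cos²(52°) = 462.4 W/m².
I₂ = I₁ · cos²(15°) = 462.4 · 0.933 = 431.5 W/m².
That is 35.36% of the incident intensity.

≈ 35.4%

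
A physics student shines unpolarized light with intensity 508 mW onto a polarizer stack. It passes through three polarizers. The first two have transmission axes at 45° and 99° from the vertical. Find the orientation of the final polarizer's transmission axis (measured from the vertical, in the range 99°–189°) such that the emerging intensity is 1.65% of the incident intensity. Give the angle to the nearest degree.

θ ≈ 171°

Unpolarized light through the first polarizer → I₁ = ½ I₀, now polarized at 45°.
I₂ = I₁ cos²(99° − 45°) = 0.5 I₀ · cos²(54°) = 0.1727 I₀.
Need I₃/I₀ = 0.0165, so cos²(θ − 99°) = 0.0165 / 0.1727 = 0.09552.
θ − 99° = arccos(√0.09552) = 72.0°, giving θ ≈ 99 + 72.0 = 171.0°.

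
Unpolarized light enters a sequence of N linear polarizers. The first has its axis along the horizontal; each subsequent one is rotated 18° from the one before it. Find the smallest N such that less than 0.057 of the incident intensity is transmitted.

N = 23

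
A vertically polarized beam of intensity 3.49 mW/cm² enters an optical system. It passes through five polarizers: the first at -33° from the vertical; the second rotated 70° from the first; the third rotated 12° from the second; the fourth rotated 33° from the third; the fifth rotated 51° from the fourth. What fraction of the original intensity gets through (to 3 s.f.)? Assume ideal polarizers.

By Malus's law, I₁ = 3.49 mW/cm² · cos²(33°) = 2.455 mW/cm².
I₂ = I₁ · cos²(70°) = 2.455 · 0.117 = 0.2872 mW/cm².
I₃ = I₂ · cos²(12°) = 0.2872 · 0.9568 = 0.2747 mW/cm².
I₄ = I₃ · cos²(33°) = 0.2747 · 0.7034 = 0.1932 mW/cm².
I₅ = I₄ · cos²(51°) = 0.1932 · 0.396 = 0.07653 mW/cm².
Transmitted fraction = 0.02193.

I/I₀ ≈ 0.0219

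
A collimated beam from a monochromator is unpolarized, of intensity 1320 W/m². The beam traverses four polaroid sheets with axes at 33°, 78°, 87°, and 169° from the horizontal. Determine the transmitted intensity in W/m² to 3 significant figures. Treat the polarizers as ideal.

I ≈ 6.24 W/m²

Unpolarized light through the first polarizer → I₁ = 1320 W/m²/2 = 660 W/m², polarized at 33°.
I₂ = I₁ · cos²(45°) = 660 · 0.5 = 330 W/m².
I₃ = I₂ · cos²(9°) = 330 · 0.9755 = 321.9 W/m².
I₄ = I₃ · cos²(82°) = 321.9 · 0.01937 = 6.235 W/m².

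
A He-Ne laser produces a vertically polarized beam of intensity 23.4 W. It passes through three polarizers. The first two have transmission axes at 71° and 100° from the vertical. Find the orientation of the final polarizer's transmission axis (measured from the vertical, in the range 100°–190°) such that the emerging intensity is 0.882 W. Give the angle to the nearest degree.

θ ≈ 147°

I₁ = I₀ cos²(71° − 0°) = I₀ cos²(71°) = 0.106 I₀.
I₂ = I₁ cos²(100° − 71°) = 0.106 I₀ · cos²(29°) = 0.08108 I₀.
Target fraction: 0.882 / 23.4 W = 0.03769 of I₀.
Need I₃/I₀ = 0.03769, so cos²(θ − 100°) = 0.03769 / 0.08108 = 0.4649.
θ − 100° = arccos(√0.4649) = 47.0°, giving θ ≈ 100 + 47.0 = 147.0°.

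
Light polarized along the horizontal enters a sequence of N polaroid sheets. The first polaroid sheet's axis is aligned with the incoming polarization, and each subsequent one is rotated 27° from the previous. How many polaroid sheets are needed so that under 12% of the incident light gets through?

First polarizer is aligned with the polarization: full transmission.
Each further stage multiplies by cos²(27°) = 0.7939.
After N polarizers: T = 0.7939^(N−1). Require T < 0.12 ⇒ N−1 > ln(0.12)/ln(0.7939) = 9.19, so N−1 ≥ 10 and N = 11.
Check: N=11 gives T = 0.09945 < 0.12; N=10 gives T = 0.1253.

N = 11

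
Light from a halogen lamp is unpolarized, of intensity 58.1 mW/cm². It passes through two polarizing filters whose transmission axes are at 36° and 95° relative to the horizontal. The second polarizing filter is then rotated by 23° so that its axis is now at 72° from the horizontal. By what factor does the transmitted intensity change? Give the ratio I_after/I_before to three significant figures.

I_new/I_old ≈ 2.47

Before rotation:
Unpolarized light through the first polarizer → I₁ = ½ I₀, now polarized at 36°.
I₂ = I₁ cos²(95° − 36°) = 0.5 I₀ · cos²(59°) = 0.1326 I₀.
After rotation:
Unpolarized light through the first polarizer → I₁ = ½ I₀, now polarized at 36°.
I₂ = I₁ cos²(72° − 36°) = 0.5 I₀ · cos²(36°) = 0.3273 I₀.
Ratio = 0.3273 / 0.1326 = 2.467.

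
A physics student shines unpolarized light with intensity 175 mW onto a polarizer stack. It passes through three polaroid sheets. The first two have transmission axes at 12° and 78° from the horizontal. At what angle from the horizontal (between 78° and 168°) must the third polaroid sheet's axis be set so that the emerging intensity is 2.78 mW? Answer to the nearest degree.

θ ≈ 142°

Unpolarized light through the first polarizer → I₁ = ½ I₀, now polarized at 12°.
I₂ = I₁ cos²(78° − 12°) = 0.5 I₀ · cos²(66°) = 0.08272 I₀.
Target fraction: 2.78 / 175 mW = 0.01589 of I₀.
Need I₃/I₀ = 0.01589, so cos²(θ − 78°) = 0.01589 / 0.08272 = 0.192.
θ − 78° = arccos(√0.192) = 64.0°, giving θ ≈ 78 + 64.0 = 142.0°.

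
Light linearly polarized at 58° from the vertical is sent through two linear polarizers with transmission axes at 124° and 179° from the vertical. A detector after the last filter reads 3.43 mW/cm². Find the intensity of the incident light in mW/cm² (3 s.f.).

I₁ = I₀ cos²(124° − 58°) = I₀ cos²(66°) = 0.1654 I₀.
I₂ = I₁ cos²(179° − 124°) = 0.1654 I₀ · cos²(55°) = 0.05443 I₀.
So 3.43 mW/cm² = 0.05443 I₀, giving I₀ = 3.43/0.05443 = 63.02 mW/cm².

I₀ ≈ 63.0 mW/cm²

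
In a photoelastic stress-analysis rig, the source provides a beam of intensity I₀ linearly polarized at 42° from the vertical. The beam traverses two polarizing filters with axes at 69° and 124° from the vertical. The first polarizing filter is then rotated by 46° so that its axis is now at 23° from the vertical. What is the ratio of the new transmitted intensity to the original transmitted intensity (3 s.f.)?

Before rotation:
By Malus's law, I₁ = I₀ cos²(69° − 42°) = I₀ cos²(27°) = 0.7939 I₀.
I₂ = I₁ cos²(124° − 69°) = 0.7939 I₀ · cos²(55°) = 0.2612 I₀.
After rotation:
I₁ = I₀ cos²(23° − 42°) = I₀ cos²(19°) = 0.894 I₀.
Angle between axes 1 and 2: 79°. I₂ = 0.894 I₀ · cos²(79°) = 0.03255 I₀.
Ratio = 0.03255 / 0.2612 = 0.1246.

I_new/I_old ≈ 0.125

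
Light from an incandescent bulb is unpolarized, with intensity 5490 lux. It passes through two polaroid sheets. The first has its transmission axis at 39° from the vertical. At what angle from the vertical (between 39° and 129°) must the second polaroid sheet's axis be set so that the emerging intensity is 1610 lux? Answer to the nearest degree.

θ ≈ 79°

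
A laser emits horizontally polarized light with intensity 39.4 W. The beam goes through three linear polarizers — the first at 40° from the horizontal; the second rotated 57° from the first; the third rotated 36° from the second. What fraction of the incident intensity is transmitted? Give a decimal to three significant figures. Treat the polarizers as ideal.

I/I₀ ≈ 0.114

By Malus's law, I₁ = 39.4 W · cos²(40°) = 23.12 W.
I₂ = I₁ · cos²(57°) = 23.12 · 0.2966 = 6.858 W.
I₃ = I₂ · cos²(36°) = 6.858 · 0.6545 = 4.489 W.
Transmitted fraction = 0.1139.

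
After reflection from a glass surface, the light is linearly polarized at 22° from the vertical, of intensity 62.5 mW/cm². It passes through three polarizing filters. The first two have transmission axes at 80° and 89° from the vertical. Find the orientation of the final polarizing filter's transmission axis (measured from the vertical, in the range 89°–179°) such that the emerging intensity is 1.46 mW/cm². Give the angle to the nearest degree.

θ ≈ 162°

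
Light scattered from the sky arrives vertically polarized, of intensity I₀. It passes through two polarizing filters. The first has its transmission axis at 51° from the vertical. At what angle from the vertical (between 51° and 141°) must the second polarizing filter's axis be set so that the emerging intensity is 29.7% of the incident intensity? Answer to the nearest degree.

θ ≈ 81°

I₁ = I₀ cos²(51° − 0°) = I₀ cos²(51°) = 0.396 I₀.
Need I₂/I₀ = 0.297, so cos²(θ − 51°) = 0.297 / 0.396 = 0.7499.
θ − 51° = arccos(√0.7499) = 30.0°, giving θ ≈ 51 + 30.0 = 81.0°.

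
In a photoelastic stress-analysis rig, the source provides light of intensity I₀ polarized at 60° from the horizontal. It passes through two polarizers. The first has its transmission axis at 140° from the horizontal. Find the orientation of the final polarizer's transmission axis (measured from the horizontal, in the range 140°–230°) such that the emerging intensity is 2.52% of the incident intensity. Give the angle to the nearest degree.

θ ≈ 164°

I₁ = I₀ cos²(140° − 60°) = I₀ cos²(80°) = 0.03015 I₀.
Need I₂/I₀ = 0.0252, so cos²(θ − 140°) = 0.0252 / 0.03015 = 0.8357.
θ − 140° = arccos(√0.8357) = 23.9°, giving θ ≈ 140 + 23.9 = 163.9°.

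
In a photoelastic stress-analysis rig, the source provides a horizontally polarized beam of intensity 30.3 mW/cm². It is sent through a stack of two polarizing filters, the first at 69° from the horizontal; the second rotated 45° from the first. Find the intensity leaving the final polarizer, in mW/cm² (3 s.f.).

I ≈ 1.95 mW/cm²

By Malus's law, I₁ = 30.3 mW/cm² · cos²(69°) = 3.891 mW/cm².
I₂ = I₁ · cos²(45°) = 3.891 · 0.5 = 1.946 mW/cm².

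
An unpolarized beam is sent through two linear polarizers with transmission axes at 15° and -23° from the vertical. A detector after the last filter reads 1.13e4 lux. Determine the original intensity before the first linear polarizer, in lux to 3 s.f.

I₀ ≈ 3.64e4 lux

Unpolarized light through the first polarizer → I₁ = ½ I₀, now polarized at 15°.
I₂ = I₁ cos²(-23° − 15°) = 0.5 I₀ · cos²(38°) = 0.3105 I₀.
So 1.13e4 lux = 0.3105 I₀, giving I₀ = 1.13e4/0.3105 = 3.64e+04 lux.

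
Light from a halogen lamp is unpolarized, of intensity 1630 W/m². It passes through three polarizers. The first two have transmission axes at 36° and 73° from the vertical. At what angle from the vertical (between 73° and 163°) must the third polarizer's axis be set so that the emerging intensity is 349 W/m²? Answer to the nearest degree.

Unpolarized light through the first polarizer → I₁ = ½ I₀, now polarized at 36°.
I₂ = I₁ cos²(73° − 36°) = 0.5 I₀ · cos²(37°) = 0.3189 I₀.
Target fraction: 349 / 1630 W/m² = 0.2141 of I₀.
Need I₃/I₀ = 0.2141, so cos²(θ − 73°) = 0.2141 / 0.3189 = 0.6714.
θ − 73° = arccos(√0.6714) = 35.0°, giving θ ≈ 73 + 35.0 = 108.0°.

θ ≈ 108°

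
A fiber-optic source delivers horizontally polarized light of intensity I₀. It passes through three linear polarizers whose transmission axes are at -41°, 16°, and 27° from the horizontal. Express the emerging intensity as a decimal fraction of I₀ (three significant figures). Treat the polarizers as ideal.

I₁ = I₀ cos²(-41° − 0°) = I₀ cos²(41°) = 0.5696 I₀.
I₂ = I₁ cos²(16° + 41°) = 0.5696 I₀ · cos²(57°) = 0.169 I₀.
I₃ = I₂ cos²(27° − 16°) = 0.169 I₀ · cos²(11°) = 0.1628 I₀.
Transmitted fraction = 0.1628.

≈ 0.163 I₀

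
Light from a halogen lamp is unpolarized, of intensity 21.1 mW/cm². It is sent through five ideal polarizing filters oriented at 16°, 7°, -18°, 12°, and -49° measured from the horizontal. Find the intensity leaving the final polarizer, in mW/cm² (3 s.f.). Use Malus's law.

Unpolarized light through the first polarizer → I₁ = 21.1 mW/cm²/2 = 10.55 mW/cm², polarized at 16°.
I₂ = I₁ · cos²(9°) = 10.55 · 0.9755 = 10.29 mW/cm².
I₃ = I₂ · cos²(25°) = 10.29 · 0.8214 = 8.454 mW/cm².
I₄ = I₃ · cos²(30°) = 8.454 · 0.75 = 6.34 mW/cm².
I₅ = I₄ · cos²(61°) = 6.34 · 0.235 = 1.49 mW/cm².

I ≈ 1.49 mW/cm²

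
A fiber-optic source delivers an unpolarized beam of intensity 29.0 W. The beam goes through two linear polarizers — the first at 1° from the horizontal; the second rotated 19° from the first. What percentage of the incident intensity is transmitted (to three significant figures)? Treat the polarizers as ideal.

Unpolarized light through the first polarizer → I₁ = 29.0 W/2 = 14.5 W, polarized at 1°.
I₂ = I₁ · cos²(19°) = 14.5 · 0.894 = 12.96 W.
That is 44.7% of the incident intensity.

≈ 44.7%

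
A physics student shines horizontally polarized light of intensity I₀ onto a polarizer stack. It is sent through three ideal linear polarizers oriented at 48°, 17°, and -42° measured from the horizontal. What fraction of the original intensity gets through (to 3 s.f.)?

≈ 0.0873 I₀

By Malus's law, I₁ = I₀ cos²(48° − 0°) = I₀ cos²(48°) = 0.4477 I₀.
I₂ = I₁ cos²(17° − 48°) = 0.4477 I₀ · cos²(31°) = 0.329 I₀.
I₃ = I₂ cos²(-42° − 17°) = 0.329 I₀ · cos²(59°) = 0.08726 I₀.
Transmitted fraction = 0.08726.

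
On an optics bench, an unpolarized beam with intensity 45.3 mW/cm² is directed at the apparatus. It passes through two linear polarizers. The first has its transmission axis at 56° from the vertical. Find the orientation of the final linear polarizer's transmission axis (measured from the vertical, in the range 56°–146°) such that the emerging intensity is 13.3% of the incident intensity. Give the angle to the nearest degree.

Unpolarized light through the first polarizer → I₁ = ½ I₀, now polarized at 56°.
Need I₂/I₀ = 0.133, so cos²(θ − 56°) = 0.133 / 0.5 = 0.266.
θ − 56° = arccos(√0.266) = 59.0°, giving θ ≈ 56 + 59.0 = 115.0°.

θ ≈ 115°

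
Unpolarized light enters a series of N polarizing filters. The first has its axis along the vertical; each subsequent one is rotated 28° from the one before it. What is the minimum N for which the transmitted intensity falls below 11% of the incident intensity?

First polarizer halves the unpolarized light: factor 1/2.
Each further stage multiplies by cos²(28°) = 0.7796.
After N polarizers: T = 0.5·0.7796^(N−1). Require T < 0.11 ⇒ N−1 > ln(0.11/0.5)/ln(0.7796) = 6.08, so N−1 ≥ 7 and N = 8.
Check: N=8 gives T = 0.08751 < 0.11; N=7 gives T = 0.1123.

N = 8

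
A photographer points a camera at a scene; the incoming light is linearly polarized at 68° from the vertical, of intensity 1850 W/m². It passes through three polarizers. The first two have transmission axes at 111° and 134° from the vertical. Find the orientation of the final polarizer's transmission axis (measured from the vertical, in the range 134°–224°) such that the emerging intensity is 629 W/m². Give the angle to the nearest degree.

I₁ = I₀ cos²(111° − 68°) = I₀ cos²(43°) = 0.5349 I₀.
I₂ = I₁ cos²(134° − 111°) = 0.5349 I₀ · cos²(23°) = 0.4532 I₀.
Target fraction: 629 / 1850 W/m² = 0.34 of I₀.
Need I₃/I₀ = 0.34, so cos²(θ − 134°) = 0.34 / 0.4532 = 0.7502.
θ − 134° = arccos(√0.7502) = 30.0°, giving θ ≈ 134 + 30.0 = 164.0°.

θ ≈ 164°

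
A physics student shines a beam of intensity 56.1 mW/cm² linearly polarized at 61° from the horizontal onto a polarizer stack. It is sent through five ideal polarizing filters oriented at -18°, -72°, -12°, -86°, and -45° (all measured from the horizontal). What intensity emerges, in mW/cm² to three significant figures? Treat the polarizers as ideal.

I ≈ 0.00763 mW/cm²

By Malus's law, I₁ = 56.1 mW/cm² · cos²(79°) = 2.042 mW/cm².
I₂ = I₁ · cos²(54°) = 2.042 · 0.3455 = 0.7057 mW/cm².
I₃ = I₂ · cos²(60°) = 0.7057 · 0.25 = 0.1764 mW/cm².
I₄ = I₃ · cos²(74°) = 0.1764 · 0.07598 = 0.0134 mW/cm².
I₅ = I₄ · cos²(41°) = 0.0134 · 0.5696 = 0.007634 mW/cm².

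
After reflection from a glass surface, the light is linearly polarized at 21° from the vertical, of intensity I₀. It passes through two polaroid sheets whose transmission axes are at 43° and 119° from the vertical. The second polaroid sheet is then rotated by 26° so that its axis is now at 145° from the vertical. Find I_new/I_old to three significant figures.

I_new/I_old ≈ 0.739

Before rotation:
I₁ = I₀ cos²(43° − 21°) = I₀ cos²(22°) = 0.8597 I₀.
I₂ = I₁ cos²(119° − 43°) = 0.8597 I₀ · cos²(76°) = 0.05031 I₀.
After rotation:
I₁ = I₀ cos²(43° − 21°) = I₀ cos²(22°) = 0.8597 I₀.
Angle between axes 1 and 2: 78°. I₂ = 0.8597 I₀ · cos²(78°) = 0.03716 I₀.
Ratio = 0.03716 / 0.05031 = 0.7386.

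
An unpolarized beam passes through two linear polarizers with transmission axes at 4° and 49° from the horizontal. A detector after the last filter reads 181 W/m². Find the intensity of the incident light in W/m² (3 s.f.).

Unpolarized light through the first polarizer → I₁ = ½ I₀, now polarized at 4°.
I₂ = I₁ cos²(49° − 4°) = 0.5 I₀ · cos²(45°) = 0.25 I₀.
So 181 W/m² = 0.25 I₀, giving I₀ = 181/0.25 = 724 W/m².

I₀ ≈ 724 W/m²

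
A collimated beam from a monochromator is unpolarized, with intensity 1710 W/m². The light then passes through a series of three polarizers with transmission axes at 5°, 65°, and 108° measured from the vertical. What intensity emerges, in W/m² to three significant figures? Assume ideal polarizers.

Unpolarized light through the first polarizer → I₁ = 1710 W/m²/2 = 855 W/m², polarized at 5°.
I₂ = I₁ · cos²(60°) = 855 · 0.25 = 213.8 W/m².
I₃ = I₂ · cos²(43°) = 213.8 · 0.5349 = 114.3 W/m².

I ≈ 114 W/m²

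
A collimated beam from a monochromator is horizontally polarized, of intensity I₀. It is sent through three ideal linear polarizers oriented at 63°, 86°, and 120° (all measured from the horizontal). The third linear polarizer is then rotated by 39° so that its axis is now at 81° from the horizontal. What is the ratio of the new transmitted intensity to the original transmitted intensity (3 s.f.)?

I_new/I_old ≈ 1.44

Before rotation:
I₁ = I₀ cos²(63° − 0°) = I₀ cos²(63°) = 0.2061 I₀.
I₂ = I₁ cos²(86° − 63°) = 0.2061 I₀ · cos²(23°) = 0.1746 I₀.
I₃ = I₂ cos²(120° − 86°) = 0.1746 I₀ · cos²(34°) = 0.12 I₀.
After rotation:
I₁ = I₀ cos²(63° − 0°) = I₀ cos²(63°) = 0.2061 I₀.
I₂ = I₁ cos²(86° − 63°) = 0.2061 I₀ · cos²(23°) = 0.1746 I₀.
I₃ = I₂ cos²(81° − 86°) = 0.1746 I₀ · cos²(5°) = 0.1733 I₀.
Ratio = 0.1733 / 0.12 = 1.444.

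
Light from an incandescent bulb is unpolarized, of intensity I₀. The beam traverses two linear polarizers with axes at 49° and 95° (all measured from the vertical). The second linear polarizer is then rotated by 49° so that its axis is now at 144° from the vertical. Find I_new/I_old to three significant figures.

I_new/I_old ≈ 0.0157

Before rotation:
Unpolarized light through the first polarizer → I₁ = ½ I₀, now polarized at 49°.
I₂ = I₁ cos²(95° − 49°) = 0.5 I₀ · cos²(46°) = 0.2413 I₀.
After rotation:
Unpolarized light through the first polarizer → I₁ = ½ I₀, now polarized at 49°.
Angle between axes 1 and 2: 85°. I₂ = 0.5 I₀ · cos²(85°) = 0.003798 I₀.
Ratio = 0.003798 / 0.2413 = 0.01574.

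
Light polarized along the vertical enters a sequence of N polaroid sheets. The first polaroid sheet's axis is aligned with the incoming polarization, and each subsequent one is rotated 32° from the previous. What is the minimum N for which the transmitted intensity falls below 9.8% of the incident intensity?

First polarizer is aligned with the polarization: full transmission.
Each further stage multiplies by cos²(32°) = 0.7192.
After N polarizers: T = 0.7192^(N−1). Require T < 0.098 ⇒ N−1 > ln(0.098)/ln(0.7192) = 7.05, so N−1 ≥ 8 and N = 9.
Check: N=9 gives T = 0.07157 < 0.098; N=8 gives T = 0.09951.

N = 9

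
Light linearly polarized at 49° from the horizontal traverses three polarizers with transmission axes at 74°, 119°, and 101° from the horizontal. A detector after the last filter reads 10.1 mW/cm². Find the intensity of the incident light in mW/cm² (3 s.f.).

I₀ ≈ 27.2 mW/cm²

I₁ = I₀ cos²(74° − 49°) = I₀ cos²(25°) = 0.8214 I₀.
I₂ = I₁ cos²(119° − 74°) = 0.8214 I₀ · cos²(45°) = 0.4107 I₀.
I₃ = I₂ cos²(101° − 119°) = 0.4107 I₀ · cos²(18°) = 0.3715 I₀.
So 10.1 mW/cm² = 0.3715 I₀, giving I₀ = 10.1/0.3715 = 27.19 mW/cm².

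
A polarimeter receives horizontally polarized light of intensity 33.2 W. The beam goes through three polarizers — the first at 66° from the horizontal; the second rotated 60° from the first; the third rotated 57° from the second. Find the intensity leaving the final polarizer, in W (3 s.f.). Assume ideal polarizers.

I ≈ 0.407 W

I₁ = 33.2 W · cos²(66°) = 5.492 W.
I₂ = I₁ · cos²(60°) = 5.492 · 0.25 = 1.373 W.
I₃ = I₂ · cos²(57°) = 1.373 · 0.2966 = 0.4073 W.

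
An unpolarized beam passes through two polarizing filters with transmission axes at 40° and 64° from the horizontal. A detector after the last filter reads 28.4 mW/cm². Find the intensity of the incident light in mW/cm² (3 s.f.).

Unpolarized light through the first polarizer → I₁ = ½ I₀, now polarized at 40°.
I₂ = I₁ cos²(64° − 40°) = 0.5 I₀ · cos²(24°) = 0.4173 I₀.
So 28.4 mW/cm² = 0.4173 I₀, giving I₀ = 28.4/0.4173 = 68.06 mW/cm².

I₀ ≈ 68.1 mW/cm²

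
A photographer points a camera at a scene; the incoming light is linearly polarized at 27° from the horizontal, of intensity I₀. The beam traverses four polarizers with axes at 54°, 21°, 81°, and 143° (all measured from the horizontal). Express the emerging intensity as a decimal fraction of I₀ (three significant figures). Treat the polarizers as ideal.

I₁ = I₀ cos²(54° − 27°) = I₀ cos²(27°) = 0.7939 I₀.
I₂ = I₁ cos²(21° − 54°) = 0.7939 I₀ · cos²(33°) = 0.5584 I₀.
I₃ = I₂ cos²(81° − 21°) = 0.5584 I₀ · cos²(60°) = 0.1396 I₀.
I₄ = I₃ cos²(143° − 81°) = 0.1396 I₀ · cos²(62°) = 0.03077 I₀.
Transmitted fraction = 0.03077.

≈ 0.0308 I₀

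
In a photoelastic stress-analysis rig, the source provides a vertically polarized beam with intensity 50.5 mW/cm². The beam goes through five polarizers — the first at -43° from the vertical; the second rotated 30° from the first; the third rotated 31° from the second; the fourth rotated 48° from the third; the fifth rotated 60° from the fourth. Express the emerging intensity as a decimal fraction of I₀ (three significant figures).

I/I₀ ≈ 0.0330

I₁ = 50.5 mW/cm² · cos²(43°) = 27.01 mW/cm².
I₂ = I₁ · cos²(30°) = 27.01 · 0.75 = 20.26 mW/cm².
I₃ = I₂ · cos²(31°) = 20.26 · 0.7347 = 14.88 mW/cm².
I₄ = I₃ · cos²(48°) = 14.88 · 0.4477 = 6.664 mW/cm².
I₅ = I₄ · cos²(60°) = 6.664 · 0.25 = 1.666 mW/cm².
Transmitted fraction = 0.03299.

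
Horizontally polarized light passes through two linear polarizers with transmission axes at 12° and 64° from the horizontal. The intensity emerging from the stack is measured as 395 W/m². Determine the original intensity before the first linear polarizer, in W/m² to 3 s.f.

I₀ ≈ 1090 W/m²

I₁ = I₀ cos²(12° − 0°) = I₀ cos²(12°) = 0.9568 I₀.
I₂ = I₁ cos²(64° − 12°) = 0.9568 I₀ · cos²(52°) = 0.3627 I₀.
So 395 W/m² = 0.3627 I₀, giving I₀ = 395/0.3627 = 1089 W/m².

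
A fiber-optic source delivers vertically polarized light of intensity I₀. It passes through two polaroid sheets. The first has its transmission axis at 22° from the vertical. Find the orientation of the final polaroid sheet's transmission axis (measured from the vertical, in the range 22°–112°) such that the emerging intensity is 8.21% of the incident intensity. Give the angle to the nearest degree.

θ ≈ 94°

By Malus's law, I₁ = I₀ cos²(22° − 0°) = I₀ cos²(22°) = 0.8597 I₀.
Need I₂/I₀ = 0.0821, so cos²(θ − 22°) = 0.0821 / 0.8597 = 0.0955.
θ − 22° = arccos(√0.0955) = 72.0°, giving θ ≈ 22 + 72.0 = 94.0°.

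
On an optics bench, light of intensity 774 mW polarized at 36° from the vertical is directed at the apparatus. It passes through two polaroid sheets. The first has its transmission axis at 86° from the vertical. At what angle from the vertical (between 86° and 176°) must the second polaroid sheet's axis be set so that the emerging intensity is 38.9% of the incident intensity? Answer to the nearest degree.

By Malus's law, I₁ = I₀ cos²(86° − 36°) = I₀ cos²(50°) = 0.4132 I₀.
Need I₂/I₀ = 0.389, so cos²(θ − 86°) = 0.389 / 0.4132 = 0.9415.
θ − 86° = arccos(√0.9415) = 14.0°, giving θ ≈ 86 + 14.0 = 100.0°.

θ ≈ 100°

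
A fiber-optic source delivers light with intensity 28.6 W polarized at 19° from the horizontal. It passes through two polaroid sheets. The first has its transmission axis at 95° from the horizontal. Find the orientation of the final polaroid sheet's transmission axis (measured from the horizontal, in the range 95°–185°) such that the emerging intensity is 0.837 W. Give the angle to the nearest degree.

θ ≈ 140°

By Malus's law, I₁ = I₀ cos²(95° − 19°) = I₀ cos²(76°) = 0.05853 I₀.
Target fraction: 0.837 / 28.6 W = 0.02927 of I₀.
Need I₂/I₀ = 0.02927, so cos²(θ − 95°) = 0.02927 / 0.05853 = 0.5.
θ − 95° = arccos(√0.5) = 45.0°, giving θ ≈ 95 + 45.0 = 140.0°.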